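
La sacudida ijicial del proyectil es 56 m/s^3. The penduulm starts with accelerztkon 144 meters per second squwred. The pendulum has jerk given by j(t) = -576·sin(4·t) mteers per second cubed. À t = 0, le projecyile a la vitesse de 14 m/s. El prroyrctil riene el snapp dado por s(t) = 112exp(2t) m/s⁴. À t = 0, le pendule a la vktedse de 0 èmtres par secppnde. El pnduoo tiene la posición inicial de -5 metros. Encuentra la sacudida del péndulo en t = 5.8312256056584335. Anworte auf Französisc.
De l'équation du jerk j(t) = -576·sin(4·t), nous substituons t = 5.8312256056584335 pour obtenir j = 559.893160027457.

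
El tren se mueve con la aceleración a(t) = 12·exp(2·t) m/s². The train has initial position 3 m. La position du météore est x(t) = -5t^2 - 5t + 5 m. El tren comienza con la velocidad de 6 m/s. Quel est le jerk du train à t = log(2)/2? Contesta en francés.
En partant de l'accélération a(t) = 12·exp(2·t), nous prenons 1 dérivée. En prenant d/dt de a(t), nous trouvons j(t) = 24·exp(2·t). De l'équation du jerk j(t) = 24·exp(2·t), nous substituons t = log(2)/2 pour obtenir j = 48.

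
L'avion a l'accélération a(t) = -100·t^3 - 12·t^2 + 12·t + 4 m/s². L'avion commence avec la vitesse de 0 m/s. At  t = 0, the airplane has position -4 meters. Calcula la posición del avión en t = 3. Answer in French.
Nous devons intégrer notre équation de l'accélération a(t) = -100·t^3 - 12·t^2 + 12·t + 4 2 fois. En intégrant l'accélération et en utilisant la condition initiale v(0) = 0, nous obtenons v(t) = t·(-25·t^3 - 4·t^2 + 6·t + 4). En prenant ∫v(t)dt et en appliquant x(0) = -4, nous trouvons x(t) = -5·t^5 - t^4 + 2·t^3 + 2·t^2 - 4. Nous avons la position x(t) = -5·t^5 - t^4 + 2·t^3 + 2·t^2 - 4. En substituant t = 3: x(3) = -1228.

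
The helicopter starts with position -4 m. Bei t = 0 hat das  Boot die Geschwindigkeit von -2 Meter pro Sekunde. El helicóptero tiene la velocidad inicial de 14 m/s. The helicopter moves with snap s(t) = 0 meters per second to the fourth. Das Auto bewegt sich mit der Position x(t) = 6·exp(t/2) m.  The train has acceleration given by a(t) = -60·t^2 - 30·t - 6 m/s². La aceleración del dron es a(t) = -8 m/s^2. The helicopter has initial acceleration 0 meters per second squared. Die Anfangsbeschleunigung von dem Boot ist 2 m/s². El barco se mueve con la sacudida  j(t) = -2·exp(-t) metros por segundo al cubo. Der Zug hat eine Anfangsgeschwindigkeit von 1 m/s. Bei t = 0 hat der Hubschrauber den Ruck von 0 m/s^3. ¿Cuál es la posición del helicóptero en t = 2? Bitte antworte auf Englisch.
To solve this, we need to take 4 integrals of our snap equation s(t) = 0. The integral of snap is jerk. Using j(0) = 0, we get j(t) = 0. Finding the antiderivative of j(t) and using a(0) = 0: a(t) = 0. The antiderivative of acceleration is velocity. Using v(0) = 14, we get v(t) = 14. The integral of velocity is position. Using x(0) = -4, we get x(t) = 14·t - 4. From the given position equation x(t) = 14·t - 4, we substitute t = 2 to get x = 24.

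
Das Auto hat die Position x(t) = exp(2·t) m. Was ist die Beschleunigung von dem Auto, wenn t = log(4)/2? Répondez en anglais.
To solve this, we need to take 2 derivatives of our position equation x(t) = exp(2·t). Differentiating position, we get velocity: v(t) = 2·exp(2·t). The derivative of velocity gives acceleration: a(t) = 4·exp(2·t). From the given acceleration equation a(t) = 4·exp(2·t), we substitute t = log(4)/2 to get a = 16.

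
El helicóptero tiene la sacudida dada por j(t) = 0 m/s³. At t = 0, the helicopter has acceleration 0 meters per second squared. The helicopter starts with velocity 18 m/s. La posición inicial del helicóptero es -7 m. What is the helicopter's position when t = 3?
We must find the integral of our jerk equation j(t) = 0 3 times. Integrating jerk and using the initial condition a(0) = 0, we get a(t) = 0. The integral of acceleration, with v(0) = 18, gives velocity: v(t) = 18. The integral of velocity is position. Using x(0) = -7, we get x(t) = 18·t - 7. From the given position equation x(t) = 18·t - 7, we substitute t = 3 to get x = 47.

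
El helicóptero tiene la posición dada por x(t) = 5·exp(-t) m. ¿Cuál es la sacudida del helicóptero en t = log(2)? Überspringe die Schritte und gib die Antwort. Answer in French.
Le jerk à t = log(2) est j = -5/2.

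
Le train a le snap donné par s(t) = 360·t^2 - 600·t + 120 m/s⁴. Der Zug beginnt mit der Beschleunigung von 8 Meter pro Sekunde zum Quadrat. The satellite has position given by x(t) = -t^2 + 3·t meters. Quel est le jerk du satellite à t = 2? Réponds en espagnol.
Debemos derivar nuestra ecuación de la posición x(t) = -t^2 + 3·t 3 veces. Derivando la posición, obtenemos la velocidad: v(t) = 3 - 2·t. La derivada de la velocidad da la aceleración: a(t) = -2. Tomando d/dt de a(t), encontramos j(t) = 0. De la ecuación de la sacudida j(t) = 0, sustituimos t = 2 para obtener j = 0.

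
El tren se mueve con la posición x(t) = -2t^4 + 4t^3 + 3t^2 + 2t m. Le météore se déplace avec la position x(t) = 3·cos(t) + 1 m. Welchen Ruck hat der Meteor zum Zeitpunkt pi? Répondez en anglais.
To solve this, we need to take 3 derivatives of our position equation x(t) = 3·cos(t) + 1. Taking d/dt of x(t), we find v(t) = -3·sin(t). Taking d/dt of v(t), we find a(t) = -3·cos(t). Taking d/dt of a(t), we find j(t) = 3·sin(t). We have jerk j(t) = 3·sin(t). Substituting t = pi: j(pi) = 0.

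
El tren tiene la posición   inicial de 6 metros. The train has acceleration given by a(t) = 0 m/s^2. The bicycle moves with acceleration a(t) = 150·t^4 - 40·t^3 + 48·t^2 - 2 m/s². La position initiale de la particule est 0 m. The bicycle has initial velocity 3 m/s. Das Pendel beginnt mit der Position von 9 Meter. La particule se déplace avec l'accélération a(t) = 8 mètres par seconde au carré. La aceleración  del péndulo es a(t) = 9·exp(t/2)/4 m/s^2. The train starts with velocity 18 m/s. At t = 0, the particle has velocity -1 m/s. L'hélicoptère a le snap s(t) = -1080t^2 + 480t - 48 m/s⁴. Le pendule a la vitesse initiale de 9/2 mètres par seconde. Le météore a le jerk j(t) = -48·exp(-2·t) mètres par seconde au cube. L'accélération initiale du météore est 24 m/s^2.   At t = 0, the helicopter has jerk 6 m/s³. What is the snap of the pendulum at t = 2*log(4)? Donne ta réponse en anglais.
To solve this, we need to take 2 derivatives of our acceleration equation a(t) = 9·exp(t/2)/4. The derivative of acceleration gives jerk: j(t) = 9·exp(t/2)/8. The derivative of jerk gives snap: s(t) = 9·exp(t/2)/16. From the given snap equation s(t) = 9·exp(t/2)/16, we substitute t = 2*log(4) to get s = 9/4.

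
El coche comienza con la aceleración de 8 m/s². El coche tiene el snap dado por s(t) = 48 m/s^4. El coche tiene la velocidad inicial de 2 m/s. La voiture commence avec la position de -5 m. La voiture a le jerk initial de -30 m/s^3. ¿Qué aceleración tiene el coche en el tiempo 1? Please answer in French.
En partant du snap s(t) = 48, nous prenons 2 primitives. La primitive du snap, avec j(0) = -30, donne le jerk: j(t) = 48·t - 30. La primitive du jerk est l'accélération. En utilisant a(0) = 8, nous obtenons a(t) = 24·t^2 - 30·t + 8. De l'équation de l'accélération a(t) = 24·t^2 - 30·t + 8, nous substituons t = 1 pour obtenir a = 2.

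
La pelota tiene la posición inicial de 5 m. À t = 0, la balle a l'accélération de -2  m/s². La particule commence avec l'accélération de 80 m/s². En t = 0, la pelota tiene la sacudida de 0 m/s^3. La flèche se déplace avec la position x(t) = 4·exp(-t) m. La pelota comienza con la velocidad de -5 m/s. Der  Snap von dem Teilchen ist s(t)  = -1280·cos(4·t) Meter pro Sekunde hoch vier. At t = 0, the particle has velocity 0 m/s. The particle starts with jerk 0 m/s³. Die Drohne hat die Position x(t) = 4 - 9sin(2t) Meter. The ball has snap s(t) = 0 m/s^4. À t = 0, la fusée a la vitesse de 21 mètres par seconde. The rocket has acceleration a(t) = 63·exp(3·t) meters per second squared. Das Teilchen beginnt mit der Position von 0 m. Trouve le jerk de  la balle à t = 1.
Pour résoudre ceci, nous devons prendre 1 intégrale de notre équation du snap s(t) = 0. En prenant ∫s(t)dt et en appliquant j(0) = 0, nous trouvons j(t) = 0. Nous avons le jerk j(t) = 0. En substituant t = 1: j(1) = 0.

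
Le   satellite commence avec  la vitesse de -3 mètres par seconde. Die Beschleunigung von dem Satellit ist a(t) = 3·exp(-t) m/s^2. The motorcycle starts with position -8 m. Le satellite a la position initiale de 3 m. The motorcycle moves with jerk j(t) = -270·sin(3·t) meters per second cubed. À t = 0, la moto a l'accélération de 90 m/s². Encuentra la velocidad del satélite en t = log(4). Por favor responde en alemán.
Um dies zu lösen, müssen wir 1 Integral unserer Gleichung für die Beschleunigung a(t) = 3·exp(-t) finden. Mit ∫a(t)dt und Anwendung von v(0) = -3, finden wir v(t) = -3·exp(-t). Wir haben die Geschwindigkeit v(t) = -3·exp(-t). Durch Einsetzen von t = log(4): v(log(4)) = -3/4.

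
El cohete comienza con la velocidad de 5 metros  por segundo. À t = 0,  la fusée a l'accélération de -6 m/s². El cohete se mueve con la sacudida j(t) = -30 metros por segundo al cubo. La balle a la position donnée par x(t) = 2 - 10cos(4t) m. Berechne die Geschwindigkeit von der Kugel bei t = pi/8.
Wir müssen unsere Gleichung für die Position x(t) = 2 - 10·cos(4·t) 1-mal ableiten. Mit d/dt von x(t) finden wir v(t) = 40·sin(4·t). Mit v(t) = 40·sin(4·t) und Einsetzen von t = pi/8, finden wir v = 40.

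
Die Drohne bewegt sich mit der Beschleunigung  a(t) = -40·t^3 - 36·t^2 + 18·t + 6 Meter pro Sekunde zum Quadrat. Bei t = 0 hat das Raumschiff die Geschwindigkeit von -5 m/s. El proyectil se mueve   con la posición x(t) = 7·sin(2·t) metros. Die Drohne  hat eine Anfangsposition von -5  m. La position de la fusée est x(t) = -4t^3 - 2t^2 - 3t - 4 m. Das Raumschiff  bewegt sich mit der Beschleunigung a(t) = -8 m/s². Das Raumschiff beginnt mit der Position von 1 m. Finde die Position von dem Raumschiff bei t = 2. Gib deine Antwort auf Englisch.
To solve this, we need to take 2 antiderivatives of our acceleration equation a(t) = -8. Finding the integral of a(t) and using v(0) = -5: v(t) = -8·t - 5. Integrating velocity and using the initial condition x(0) = 1, we get x(t) = -4·t^2 - 5·t + 1. Using x(t) = -4·t^2 - 5·t + 1 and substituting t = 2, we find x = -25.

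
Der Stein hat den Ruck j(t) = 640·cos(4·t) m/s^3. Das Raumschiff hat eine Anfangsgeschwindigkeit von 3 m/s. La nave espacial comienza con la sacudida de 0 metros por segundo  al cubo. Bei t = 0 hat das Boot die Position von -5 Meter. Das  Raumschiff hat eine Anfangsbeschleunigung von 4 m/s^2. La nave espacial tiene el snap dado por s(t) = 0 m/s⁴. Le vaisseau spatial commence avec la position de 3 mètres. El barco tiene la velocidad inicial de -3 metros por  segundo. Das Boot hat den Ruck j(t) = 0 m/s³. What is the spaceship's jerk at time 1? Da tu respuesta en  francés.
Nous devons intégrer notre équation du snap s(t) = 0 1 fois. La primitive du snap est le jerk. En utilisant j(0) = 0, nous obtenons j(t) = 0. Nous avons le jerk j(t) = 0. En substituant t = 1: j(1) = 0.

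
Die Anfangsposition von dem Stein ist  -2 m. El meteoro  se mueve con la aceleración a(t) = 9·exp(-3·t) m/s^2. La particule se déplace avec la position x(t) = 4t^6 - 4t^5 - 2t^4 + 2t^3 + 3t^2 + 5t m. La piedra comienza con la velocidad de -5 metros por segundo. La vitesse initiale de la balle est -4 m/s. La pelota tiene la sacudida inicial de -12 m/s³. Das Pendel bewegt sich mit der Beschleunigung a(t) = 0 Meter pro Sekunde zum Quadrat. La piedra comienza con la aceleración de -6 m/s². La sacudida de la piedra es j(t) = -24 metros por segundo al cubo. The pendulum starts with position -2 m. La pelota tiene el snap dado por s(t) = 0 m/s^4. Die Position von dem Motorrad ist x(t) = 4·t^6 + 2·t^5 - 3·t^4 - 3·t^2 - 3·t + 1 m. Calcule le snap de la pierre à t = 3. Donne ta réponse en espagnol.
Debemos derivar nuestra ecuación de la sacudida j(t) = -24 1 vez. La derivada de la sacudida da el snap: s(t) = 0. De la ecuación del snap s(t) = 0, sustituimos t = 3 para obtener s = 0.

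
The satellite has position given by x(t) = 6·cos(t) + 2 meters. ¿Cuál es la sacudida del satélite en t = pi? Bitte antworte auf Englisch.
We must differentiate our position equation x(t) = 6·cos(t) + 2 3 times. Taking d/dt of x(t), we find v(t) = -6·sin(t). Taking d/dt of v(t), we find a(t) = -6·cos(t). The derivative of acceleration gives jerk: j(t) = 6·sin(t). We have jerk j(t) = 6·sin(t). Substituting t = pi: j(pi) = 0.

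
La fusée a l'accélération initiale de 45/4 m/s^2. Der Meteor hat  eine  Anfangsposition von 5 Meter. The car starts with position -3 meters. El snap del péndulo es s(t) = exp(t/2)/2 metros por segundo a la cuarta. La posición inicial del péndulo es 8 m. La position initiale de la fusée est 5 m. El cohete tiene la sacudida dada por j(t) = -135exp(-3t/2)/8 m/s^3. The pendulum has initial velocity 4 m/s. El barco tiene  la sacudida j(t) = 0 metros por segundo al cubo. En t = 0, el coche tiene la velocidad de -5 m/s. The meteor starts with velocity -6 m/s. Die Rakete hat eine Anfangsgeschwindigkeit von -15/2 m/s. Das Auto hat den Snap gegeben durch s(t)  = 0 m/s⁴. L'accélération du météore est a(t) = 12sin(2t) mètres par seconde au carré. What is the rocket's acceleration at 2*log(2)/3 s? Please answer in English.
Starting from jerk j(t) = -135·exp(-3·t/2)/8, we take 1 integral. Integrating jerk and using the initial condition a(0) = 45/4, we get a(t) = 45·exp(-3·t/2)/4. We have acceleration a(t) = 45·exp(-3·t/2)/4. Substituting t = 2*log(2)/3: a(2*log(2)/3) = 45/8.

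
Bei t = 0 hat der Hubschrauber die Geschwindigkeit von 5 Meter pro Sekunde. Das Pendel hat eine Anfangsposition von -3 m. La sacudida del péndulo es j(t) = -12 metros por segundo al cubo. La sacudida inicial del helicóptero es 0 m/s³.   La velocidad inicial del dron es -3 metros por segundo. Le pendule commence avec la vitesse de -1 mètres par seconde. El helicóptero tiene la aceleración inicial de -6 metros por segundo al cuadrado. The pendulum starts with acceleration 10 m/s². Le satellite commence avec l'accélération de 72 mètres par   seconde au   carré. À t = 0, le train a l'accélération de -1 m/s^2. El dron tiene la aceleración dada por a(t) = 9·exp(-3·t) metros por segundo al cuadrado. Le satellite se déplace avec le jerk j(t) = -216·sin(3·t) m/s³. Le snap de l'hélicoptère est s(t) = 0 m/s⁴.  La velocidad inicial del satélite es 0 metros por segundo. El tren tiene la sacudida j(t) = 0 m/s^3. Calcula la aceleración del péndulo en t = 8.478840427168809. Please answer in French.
En partant du jerk j(t) = -12, nous prenons 1 intégrale. En prenant ∫j(t)dt et en appliquant a(0) = 10, nous trouvons a(t) = 10 - 12·t. De l'équation de l'accélération a(t) = 10 - 12·t, nous substituons t = 8.478840427168809 pour obtenir a = -91.7460851260257.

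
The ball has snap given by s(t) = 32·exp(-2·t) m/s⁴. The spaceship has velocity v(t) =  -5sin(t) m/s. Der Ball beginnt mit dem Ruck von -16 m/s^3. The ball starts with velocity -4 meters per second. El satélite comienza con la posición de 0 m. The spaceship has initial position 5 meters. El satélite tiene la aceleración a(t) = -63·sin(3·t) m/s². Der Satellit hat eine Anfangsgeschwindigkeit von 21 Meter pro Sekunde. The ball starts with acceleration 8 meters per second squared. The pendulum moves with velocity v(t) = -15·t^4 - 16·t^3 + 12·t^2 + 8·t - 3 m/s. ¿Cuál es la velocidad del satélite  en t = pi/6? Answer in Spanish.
Partiendo de la aceleración a(t) = -63·sin(3·t), tomamos 1 integral. Integrando la aceleración y usando la condición inicial v(0) = 21, obtenemos v(t) = 21·cos(3·t). Usando v(t) = 21·cos(3·t) y sustituyendo t = pi/6, encontramos v = 0.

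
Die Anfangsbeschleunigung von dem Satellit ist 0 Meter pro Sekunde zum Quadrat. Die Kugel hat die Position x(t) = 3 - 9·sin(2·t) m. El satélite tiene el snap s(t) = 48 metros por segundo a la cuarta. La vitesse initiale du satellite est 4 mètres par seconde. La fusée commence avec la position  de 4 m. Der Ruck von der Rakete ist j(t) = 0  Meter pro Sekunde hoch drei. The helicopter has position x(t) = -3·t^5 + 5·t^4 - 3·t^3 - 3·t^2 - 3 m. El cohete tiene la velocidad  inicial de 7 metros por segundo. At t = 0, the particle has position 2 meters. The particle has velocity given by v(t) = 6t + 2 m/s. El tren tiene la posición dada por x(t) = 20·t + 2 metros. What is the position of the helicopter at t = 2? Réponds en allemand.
Wir haben die Position x(t) = -3·t^5 + 5·t^4 - 3·t^3 - 3·t^2 - 3. Durch Einsetzen von t = 2: x(2) = -55.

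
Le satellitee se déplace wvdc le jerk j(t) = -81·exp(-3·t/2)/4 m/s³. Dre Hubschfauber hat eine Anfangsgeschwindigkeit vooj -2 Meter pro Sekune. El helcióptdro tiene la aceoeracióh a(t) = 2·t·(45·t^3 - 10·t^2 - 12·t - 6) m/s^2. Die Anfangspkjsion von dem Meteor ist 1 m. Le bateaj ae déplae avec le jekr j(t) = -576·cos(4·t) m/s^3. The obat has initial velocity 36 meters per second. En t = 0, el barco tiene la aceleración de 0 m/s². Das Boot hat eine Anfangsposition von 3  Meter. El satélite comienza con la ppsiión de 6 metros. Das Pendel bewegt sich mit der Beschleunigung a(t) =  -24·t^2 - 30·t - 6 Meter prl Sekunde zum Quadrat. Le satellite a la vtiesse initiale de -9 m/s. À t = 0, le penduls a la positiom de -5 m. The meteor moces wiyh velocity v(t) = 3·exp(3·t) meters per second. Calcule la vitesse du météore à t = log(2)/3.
De l'équation de la vitesse v(t) = 3·exp(3·t), nous substituons t = log(2)/3 pour obtenir v = 6.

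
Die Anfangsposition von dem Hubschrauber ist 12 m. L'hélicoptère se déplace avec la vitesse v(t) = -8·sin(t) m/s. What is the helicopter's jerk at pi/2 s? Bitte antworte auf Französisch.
Pour résoudre ceci, nous devons prendre 2 dérivées de notre équation de la vitesse v(t) = -8·sin(t). En prenant d/dt de v(t), nous trouvons a(t) = -8·cos(t). En prenant d/dt de a(t), nous trouvons j(t) = 8·sin(t). En utilisant j(t) = 8·sin(t) et en substituant t = pi/2, nous trouvons j = 8.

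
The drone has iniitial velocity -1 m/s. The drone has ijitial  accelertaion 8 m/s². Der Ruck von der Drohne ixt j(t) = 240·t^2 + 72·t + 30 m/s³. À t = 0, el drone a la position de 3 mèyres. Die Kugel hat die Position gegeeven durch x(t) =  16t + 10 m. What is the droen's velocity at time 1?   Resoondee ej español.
Para resolver esto, necesitamos tomar 2 antiderivadas de nuestra ecuación de la sacudida j(t) = 240·t^2 + 72·t + 30. Tomando ∫j(t)dt y aplicando a(0) = 8, encontramos a(t) = 80·t^3 + 36·t^2 + 30·t + 8. La integral de la aceleración es la velocidad. Usando v(0) = -1, obtenemos v(t) = 20·t^4 + 12·t^3 + 15·t^2 + 8·t - 1. De la ecuación de la velocidad v(t) = 20·t^4 + 12·t^3 + 15·t^2 + 8·t - 1, sustituimos t = 1 para obtener v = 54.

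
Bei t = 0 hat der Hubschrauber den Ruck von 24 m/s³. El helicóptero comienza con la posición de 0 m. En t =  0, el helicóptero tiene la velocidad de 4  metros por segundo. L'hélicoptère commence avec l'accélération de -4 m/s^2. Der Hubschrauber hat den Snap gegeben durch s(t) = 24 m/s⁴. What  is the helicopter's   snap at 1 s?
We have snap s(t) = 24. Substituting t = 1: s(1) = 24.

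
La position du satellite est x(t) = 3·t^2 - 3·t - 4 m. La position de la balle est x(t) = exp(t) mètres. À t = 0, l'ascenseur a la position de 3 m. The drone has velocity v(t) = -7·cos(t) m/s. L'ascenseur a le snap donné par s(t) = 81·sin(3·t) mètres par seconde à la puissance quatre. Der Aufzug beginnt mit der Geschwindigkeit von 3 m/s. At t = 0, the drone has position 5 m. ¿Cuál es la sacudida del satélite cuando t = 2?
Partiendo de la posición x(t) = 3·t^2 - 3·t - 4, tomamos 3 derivadas. Derivando la posición, obtenemos la velocidad: v(t) = 6·t - 3. Tomando d/dt de v(t), encontramos a(t) = 6. Tomando d/dt de a(t), encontramos j(t) = 0. De la ecuación de la sacudida j(t) = 0, sustituimos t = 2 para obtener j = 0.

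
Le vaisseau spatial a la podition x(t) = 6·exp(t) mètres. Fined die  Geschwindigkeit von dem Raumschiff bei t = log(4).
Wir müssen unsere Gleichung für die Position x(t) = 6·exp(t) 1-mal ableiten. Mit d/dt von x(t) finden wir v(t) = 6·exp(t). Aus der Gleichung für die Geschwindigkeit v(t) = 6·exp(t), setzen wir t = log(4) ein und erhalten v = 24.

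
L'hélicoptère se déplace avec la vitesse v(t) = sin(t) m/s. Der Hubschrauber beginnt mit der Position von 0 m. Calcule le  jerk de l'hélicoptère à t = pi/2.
En partant de la vitesse v(t) = sin(t), nous prenons 2 dérivées. La dérivée de la vitesse donne l'accélération: a(t) = cos(t). En dérivant l'accélération, nous obtenons le jerk: j(t) = -sin(t). De l'équation du jerk j(t) = -sin(t), nous substituons t = pi/2 pour obtenir j = -1.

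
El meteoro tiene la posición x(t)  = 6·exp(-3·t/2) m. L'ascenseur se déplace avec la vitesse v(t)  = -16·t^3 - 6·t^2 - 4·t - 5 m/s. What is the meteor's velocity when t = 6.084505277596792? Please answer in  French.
En partant de la position x(t) = 6·exp(-3·t/2), nous prenons 1 dérivée. En prenant d/dt de x(t), nous trouvons v(t) = -9·exp(-3·t/2). De l'équation de la vitesse v(t) = -9·exp(-3·t/2), nous substituons t = 6.084505277596792 pour obtenir v = -0.000978457369708350.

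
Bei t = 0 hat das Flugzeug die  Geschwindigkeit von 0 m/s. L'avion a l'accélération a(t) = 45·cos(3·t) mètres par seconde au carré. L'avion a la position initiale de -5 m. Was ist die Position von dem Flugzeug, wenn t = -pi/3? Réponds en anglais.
We must find the integral of our acceleration equation a(t) = 45·cos(3·t) 2 times. Finding the integral of a(t) and using v(0) = 0: v(t) = 15·sin(3·t). The integral of velocity is position. Using x(0) = -5, we get x(t) = -5·cos(3·t). From the given position equation x(t) = -5·cos(3·t), we substitute t = -pi/3 to get x = 5.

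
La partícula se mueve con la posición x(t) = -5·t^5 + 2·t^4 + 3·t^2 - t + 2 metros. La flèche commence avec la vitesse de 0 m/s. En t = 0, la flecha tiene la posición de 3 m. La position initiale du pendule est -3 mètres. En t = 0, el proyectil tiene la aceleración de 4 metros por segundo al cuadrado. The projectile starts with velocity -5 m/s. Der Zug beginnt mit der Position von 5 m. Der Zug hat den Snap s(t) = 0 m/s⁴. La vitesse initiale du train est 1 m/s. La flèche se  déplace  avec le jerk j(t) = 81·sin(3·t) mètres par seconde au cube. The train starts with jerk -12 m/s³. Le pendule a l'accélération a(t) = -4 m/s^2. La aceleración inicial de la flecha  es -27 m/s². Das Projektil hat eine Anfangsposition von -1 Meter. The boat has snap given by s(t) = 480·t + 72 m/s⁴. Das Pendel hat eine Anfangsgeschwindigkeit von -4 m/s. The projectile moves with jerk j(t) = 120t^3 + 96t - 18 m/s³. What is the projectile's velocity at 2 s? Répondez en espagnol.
Partiendo de la sacudida j(t) = 120·t^3 + 96·t - 18, tomamos 2 antiderivadas. Tomando ∫j(t)dt y aplicando a(0) = 4, encontramos a(t) = 30·t^4 + 48·t^2 - 18·t + 4. Integrando la aceleración y usando la condición inicial v(0) = -5, obtenemos v(t) = 6·t^5 + 16·t^3 - 9·t^2 + 4·t - 5. De la ecuación de la velocidad v(t) = 6·t^5 + 16·t^3 - 9·t^2 + 4·t - 5, sustituimos t = 2 para obtener v = 287.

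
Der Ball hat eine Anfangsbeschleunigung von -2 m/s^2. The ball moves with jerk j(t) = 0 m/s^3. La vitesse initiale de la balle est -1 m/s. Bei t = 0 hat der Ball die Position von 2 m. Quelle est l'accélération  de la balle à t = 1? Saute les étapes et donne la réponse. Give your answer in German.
Bei t = 1, a = -2.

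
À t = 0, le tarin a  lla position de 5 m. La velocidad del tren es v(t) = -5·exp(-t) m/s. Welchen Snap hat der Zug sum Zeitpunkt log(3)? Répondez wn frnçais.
En partant de la vitesse v(t) = -5·exp(-t), nous prenons 3 dérivées. En prenant d/dt de v(t), nous trouvons a(t) = 5·exp(-t). La dérivée de l'accélération donne le jerk: j(t) = -5·exp(-t). La dérivée du jerk donne le snap: s(t) = 5·exp(-t). En utilisant s(t) = 5·exp(-t) et en substituant t = log(3), nous trouvons s = 5/3.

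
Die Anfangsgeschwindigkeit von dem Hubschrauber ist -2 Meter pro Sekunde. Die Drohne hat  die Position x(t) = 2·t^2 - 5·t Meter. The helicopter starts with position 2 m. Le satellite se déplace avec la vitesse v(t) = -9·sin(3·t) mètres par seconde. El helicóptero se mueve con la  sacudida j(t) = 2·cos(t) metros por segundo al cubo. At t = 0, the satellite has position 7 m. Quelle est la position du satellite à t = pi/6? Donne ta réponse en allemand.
Um dies zu lösen, müssen wir 1 Integral unserer Gleichung für die Geschwindigkeit v(t) = -9·sin(3·t) finden. Die Stammfunktion von der Geschwindigkeit ist die Position. Mit x(0) = 7 erhalten wir x(t) = 3·cos(3·t) + 4. Aus der Gleichung für die Position x(t) = 3·cos(3·t) + 4, setzen wir t = pi/6 ein und erhalten x = 4.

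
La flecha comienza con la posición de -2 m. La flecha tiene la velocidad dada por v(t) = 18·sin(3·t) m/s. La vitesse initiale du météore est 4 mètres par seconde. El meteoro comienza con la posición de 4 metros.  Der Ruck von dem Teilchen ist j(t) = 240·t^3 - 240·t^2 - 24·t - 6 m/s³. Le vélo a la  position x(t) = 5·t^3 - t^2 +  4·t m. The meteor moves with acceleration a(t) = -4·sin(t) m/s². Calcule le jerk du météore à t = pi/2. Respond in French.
En partant de l'accélération a(t) = -4·sin(t), nous prenons 1 dérivée. En dérivant l'accélération, nous obtenons le jerk: j(t) = -4·cos(t). De l'équation du jerk j(t) = -4·cos(t), nous substituons t = pi/2 pour obtenir j = 0.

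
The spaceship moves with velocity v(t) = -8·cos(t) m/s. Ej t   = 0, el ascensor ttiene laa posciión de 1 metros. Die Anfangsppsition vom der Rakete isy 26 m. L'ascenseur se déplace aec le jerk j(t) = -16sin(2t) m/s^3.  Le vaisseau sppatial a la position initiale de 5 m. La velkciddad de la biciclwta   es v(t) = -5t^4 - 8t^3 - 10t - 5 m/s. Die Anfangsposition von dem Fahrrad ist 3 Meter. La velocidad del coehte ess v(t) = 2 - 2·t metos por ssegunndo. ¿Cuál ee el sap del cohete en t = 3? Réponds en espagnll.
Para resolver esto, necesitamos tomar 3 derivadas de nuestra ecuación de la velocidad v(t) = 2 - 2·t. Derivando la velocidad, obtenemos la aceleración: a(t) = -2. Tomando d/dt de a(t), encontramos j(t) = 0. Derivando la sacudida, obtenemos el snap: s(t) = 0. Usando s(t) = 0 y sustituyendo t = 3, encontramos s = 0.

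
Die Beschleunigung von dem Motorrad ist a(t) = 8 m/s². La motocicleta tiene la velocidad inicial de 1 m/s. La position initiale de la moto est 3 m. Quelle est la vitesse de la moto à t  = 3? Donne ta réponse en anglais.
To find the answer, we compute 1 antiderivative of a(t) = 8. Integrating acceleration and using the initial condition v(0) = 1, we get v(t) = 8·t + 1. We have velocity v(t) = 8·t + 1. Substituting t = 3: v(3) = 25.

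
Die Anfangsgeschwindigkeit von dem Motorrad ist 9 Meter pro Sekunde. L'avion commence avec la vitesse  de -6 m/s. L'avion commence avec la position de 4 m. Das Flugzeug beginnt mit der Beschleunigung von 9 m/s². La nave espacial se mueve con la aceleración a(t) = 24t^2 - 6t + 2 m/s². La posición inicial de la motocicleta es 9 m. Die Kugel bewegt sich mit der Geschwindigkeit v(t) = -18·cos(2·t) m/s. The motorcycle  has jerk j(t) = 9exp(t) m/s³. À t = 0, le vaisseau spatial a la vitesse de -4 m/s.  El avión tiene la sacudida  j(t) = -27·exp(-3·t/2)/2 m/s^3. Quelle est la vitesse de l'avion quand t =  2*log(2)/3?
En partant du jerk j(t) = -27·exp(-3·t/2)/2, nous prenons 2 intégrales. L'intégrale du jerk, avec a(0) = 9, donne l'accélération: a(t) = 9·exp(-3·t/2). En prenant ∫a(t)dt et en appliquant v(0) = -6, nous trouvons v(t) = -6·exp(-3·t/2). Nous avons la vitesse v(t) = -6·exp(-3·t/2). En substituant t = 2*log(2)/3: v(2*log(2)/3) = -3.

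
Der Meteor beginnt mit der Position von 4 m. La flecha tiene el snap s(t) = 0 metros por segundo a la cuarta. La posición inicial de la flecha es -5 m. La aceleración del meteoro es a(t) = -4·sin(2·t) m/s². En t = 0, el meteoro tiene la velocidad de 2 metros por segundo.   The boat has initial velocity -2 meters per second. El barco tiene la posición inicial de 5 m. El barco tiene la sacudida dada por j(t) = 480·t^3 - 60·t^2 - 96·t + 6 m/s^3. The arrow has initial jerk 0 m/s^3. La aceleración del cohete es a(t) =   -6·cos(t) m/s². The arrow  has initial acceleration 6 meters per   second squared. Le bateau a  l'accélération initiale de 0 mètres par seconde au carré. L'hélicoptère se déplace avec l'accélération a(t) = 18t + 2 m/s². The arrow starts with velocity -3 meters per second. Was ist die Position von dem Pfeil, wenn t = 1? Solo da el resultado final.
Bei t = 1, x = -5.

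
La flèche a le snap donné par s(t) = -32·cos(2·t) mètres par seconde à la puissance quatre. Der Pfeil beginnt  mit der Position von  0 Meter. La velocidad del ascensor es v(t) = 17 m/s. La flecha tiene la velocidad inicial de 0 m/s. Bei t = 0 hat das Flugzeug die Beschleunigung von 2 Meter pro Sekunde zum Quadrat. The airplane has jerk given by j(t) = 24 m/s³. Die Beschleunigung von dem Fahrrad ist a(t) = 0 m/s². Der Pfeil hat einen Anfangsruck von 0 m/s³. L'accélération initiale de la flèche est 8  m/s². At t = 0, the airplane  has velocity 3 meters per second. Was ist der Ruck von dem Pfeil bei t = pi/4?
Ausgehend von dem Snap s(t) = -32·cos(2·t), nehmen wir 1 Integral. Durch Integration von dem Snap und Verwendung der Anfangsbedingung j(0) = 0, erhalten wir j(t) = -16·sin(2·t). Aus der Gleichung für den Ruck j(t) = -16·sin(2·t), setzen wir t = pi/4 ein und erhalten j = -16.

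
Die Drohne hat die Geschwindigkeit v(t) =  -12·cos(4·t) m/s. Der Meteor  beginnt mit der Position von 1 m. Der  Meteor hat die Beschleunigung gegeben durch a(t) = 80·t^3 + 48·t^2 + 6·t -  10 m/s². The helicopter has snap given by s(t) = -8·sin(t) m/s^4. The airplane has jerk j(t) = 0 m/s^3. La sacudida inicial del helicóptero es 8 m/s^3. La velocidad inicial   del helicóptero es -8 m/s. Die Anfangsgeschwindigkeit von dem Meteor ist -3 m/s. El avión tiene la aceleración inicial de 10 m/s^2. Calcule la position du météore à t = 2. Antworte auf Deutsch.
Wir müssen unsere Gleichung für die Beschleunigung a(t) = 80·t^3 + 48·t^2 + 6·t - 10 2-mal integrieren. Die Stammfunktion von der Beschleunigung, mit v(0) = -3, ergibt die Geschwindigkeit: v(t) = 20·t^4 + 16·t^3 + 3·t^2 - 10·t - 3. Durch Integration von der Geschwindigkeit und Verwendung der Anfangsbedingung x(0) = 1, erhalten wir x(t) = 4·t^5 + 4·t^4 + t^3 - 5·t^2 - 3·t + 1. Wir haben die Position x(t) = 4·t^5 + 4·t^4 + t^3 - 5·t^2 - 3·t + 1. Durch Einsetzen von t = 2: x(2) = 175.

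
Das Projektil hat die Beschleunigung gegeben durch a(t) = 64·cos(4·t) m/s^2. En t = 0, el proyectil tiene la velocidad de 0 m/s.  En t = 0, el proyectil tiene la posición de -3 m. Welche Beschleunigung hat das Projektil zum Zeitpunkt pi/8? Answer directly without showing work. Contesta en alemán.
Die Antwort ist 0.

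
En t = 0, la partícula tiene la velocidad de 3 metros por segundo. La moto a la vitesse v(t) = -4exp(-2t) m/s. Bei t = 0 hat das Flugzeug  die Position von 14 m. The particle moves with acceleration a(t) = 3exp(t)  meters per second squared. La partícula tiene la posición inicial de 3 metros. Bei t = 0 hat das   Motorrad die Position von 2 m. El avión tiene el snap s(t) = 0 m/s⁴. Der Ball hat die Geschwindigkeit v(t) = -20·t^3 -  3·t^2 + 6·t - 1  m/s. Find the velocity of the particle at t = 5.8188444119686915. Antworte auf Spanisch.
Partiendo de la aceleración a(t) = 3·exp(t), tomamos 1 integral. Integrando la aceleración y usando la condición inicial v(0) = 3, obtenemos v(t) = 3·exp(t). Tenemos la velocidad v(t) = 3·exp(t). Sustituyendo t = 5.8188444119686915: v(5.8188444119686915) = 1009.74863299459.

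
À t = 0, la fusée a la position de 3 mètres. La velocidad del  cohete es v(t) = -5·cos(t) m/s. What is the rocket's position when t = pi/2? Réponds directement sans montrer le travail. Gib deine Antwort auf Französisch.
La position à t = pi/2 est x = -2.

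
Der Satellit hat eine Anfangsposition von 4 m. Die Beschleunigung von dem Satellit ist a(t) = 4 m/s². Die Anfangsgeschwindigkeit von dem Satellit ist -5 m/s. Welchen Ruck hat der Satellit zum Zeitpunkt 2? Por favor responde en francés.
Pour résoudre ceci, nous devons prendre 1 dérivée de notre équation de l'accélération a(t) = 4. En prenant d/dt de a(t), nous trouvons j(t) = 0. De l'équation du jerk j(t) = 0, nous substituons t = 2 pour obtenir j = 0.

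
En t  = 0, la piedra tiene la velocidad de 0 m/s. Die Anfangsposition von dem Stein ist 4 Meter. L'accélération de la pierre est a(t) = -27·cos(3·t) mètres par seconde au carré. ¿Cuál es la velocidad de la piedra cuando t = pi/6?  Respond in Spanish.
Debemos encontrar la antiderivada de nuestra ecuación de la aceleración a(t) = -27·cos(3·t) 1 vez. Tomando ∫a(t)dt y aplicando v(0) = 0, encontramos v(t) = -9·sin(3·t). Tenemos la velocidad v(t) = -9·sin(3·t). Sustituyendo t = pi/6: v(pi/6) = -9.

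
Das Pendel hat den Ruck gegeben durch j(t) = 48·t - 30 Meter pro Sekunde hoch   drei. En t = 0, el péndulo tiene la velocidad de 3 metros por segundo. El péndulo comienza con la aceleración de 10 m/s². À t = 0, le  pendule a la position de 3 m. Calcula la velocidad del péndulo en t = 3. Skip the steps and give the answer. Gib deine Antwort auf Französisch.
v(3) = 114.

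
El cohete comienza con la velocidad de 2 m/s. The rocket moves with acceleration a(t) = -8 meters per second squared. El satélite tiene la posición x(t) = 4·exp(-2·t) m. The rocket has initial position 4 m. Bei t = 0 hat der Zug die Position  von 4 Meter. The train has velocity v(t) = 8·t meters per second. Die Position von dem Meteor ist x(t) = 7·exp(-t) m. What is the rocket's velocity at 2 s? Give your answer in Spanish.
Necesitamos integrar nuestra ecuación de la aceleración a(t) = -8 1 vez. Tomando ∫a(t)dt y aplicando v(0) = 2, encontramos v(t) = 2 - 8·t. Tenemos la velocidad v(t) = 2 - 8·t. Sustituyendo t = 2: v(2) = -14.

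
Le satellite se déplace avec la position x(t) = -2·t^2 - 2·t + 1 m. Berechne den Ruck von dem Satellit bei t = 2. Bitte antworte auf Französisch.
Nous devons dériver notre équation de la position x(t) = -2·t^2 - 2·t + 1 3 fois. En dérivant la position, nous obtenons la vitesse: v(t) = -4·t - 2. En prenant d/dt de v(t), nous trouvons a(t) = -4. La dérivée de l'accélération donne le jerk: j(t) = 0. Nous avons le jerk j(t) = 0. En substituant t = 2: j(2) = 0.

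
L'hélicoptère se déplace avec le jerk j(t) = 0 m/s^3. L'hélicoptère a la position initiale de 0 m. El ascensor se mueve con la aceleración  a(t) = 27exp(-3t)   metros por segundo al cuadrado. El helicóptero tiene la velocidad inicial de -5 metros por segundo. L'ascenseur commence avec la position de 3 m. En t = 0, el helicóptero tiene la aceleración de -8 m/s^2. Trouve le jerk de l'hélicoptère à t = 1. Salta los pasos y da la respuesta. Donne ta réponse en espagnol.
La sacudida en t = 1 es j = 0.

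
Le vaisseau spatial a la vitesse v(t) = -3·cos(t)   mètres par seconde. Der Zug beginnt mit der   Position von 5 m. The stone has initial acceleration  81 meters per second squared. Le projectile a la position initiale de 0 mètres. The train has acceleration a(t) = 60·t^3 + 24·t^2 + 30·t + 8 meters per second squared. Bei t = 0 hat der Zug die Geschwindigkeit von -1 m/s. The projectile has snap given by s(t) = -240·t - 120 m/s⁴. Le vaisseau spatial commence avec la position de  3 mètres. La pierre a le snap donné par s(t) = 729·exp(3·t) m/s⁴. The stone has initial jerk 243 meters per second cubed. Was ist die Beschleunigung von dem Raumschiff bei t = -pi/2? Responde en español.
Partiendo de la velocidad v(t) = -3·cos(t), tomamos 1 derivada. La derivada de la velocidad da la aceleración: a(t) = 3·sin(t). De la ecuación de la aceleración a(t) = 3·sin(t), sustituimos t = -pi/2 para obtener a = -3.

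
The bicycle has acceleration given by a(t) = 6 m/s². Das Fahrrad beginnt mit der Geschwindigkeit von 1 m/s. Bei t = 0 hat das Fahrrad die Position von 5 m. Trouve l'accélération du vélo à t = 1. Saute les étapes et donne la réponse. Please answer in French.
La réponse est 6.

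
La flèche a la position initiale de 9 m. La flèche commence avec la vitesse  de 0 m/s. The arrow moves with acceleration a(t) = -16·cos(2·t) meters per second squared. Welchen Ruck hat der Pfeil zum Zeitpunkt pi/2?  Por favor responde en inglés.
We must differentiate our acceleration equation a(t) = -16·cos(2·t) 1 time. Differentiating acceleration, we get jerk: j(t) = 32·sin(2·t). Using j(t) = 32·sin(2·t) and substituting t = pi/2, we find j = 0.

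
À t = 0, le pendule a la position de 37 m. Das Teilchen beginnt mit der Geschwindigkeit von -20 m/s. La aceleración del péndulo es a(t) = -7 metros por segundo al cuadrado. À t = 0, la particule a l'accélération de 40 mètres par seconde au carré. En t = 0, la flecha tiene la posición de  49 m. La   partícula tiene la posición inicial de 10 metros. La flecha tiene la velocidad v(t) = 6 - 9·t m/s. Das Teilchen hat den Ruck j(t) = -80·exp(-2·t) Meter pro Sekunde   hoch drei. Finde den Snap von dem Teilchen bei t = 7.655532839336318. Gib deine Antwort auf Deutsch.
Ausgehend von dem Ruck j(t) = -80·exp(-2·t), nehmen wir 1 Ableitung. Mit d/dt von j(t) finden wir s(t) = 160·exp(-2·t). Aus der Gleichung für den Snap s(t) = 160·exp(-2·t), setzen wir t = 7.655532839336318 ein und erhalten s = 0.0000358598646771118.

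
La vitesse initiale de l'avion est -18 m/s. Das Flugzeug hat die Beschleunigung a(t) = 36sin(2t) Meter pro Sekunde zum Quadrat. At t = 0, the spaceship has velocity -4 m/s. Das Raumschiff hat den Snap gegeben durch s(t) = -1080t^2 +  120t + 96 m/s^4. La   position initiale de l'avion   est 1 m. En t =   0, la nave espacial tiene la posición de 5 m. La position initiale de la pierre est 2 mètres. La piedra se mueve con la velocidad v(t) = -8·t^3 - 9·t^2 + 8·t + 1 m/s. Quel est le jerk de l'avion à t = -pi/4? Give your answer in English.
To solve this, we need to take 1 derivative of our acceleration equation a(t) = 36·sin(2·t). Differentiating acceleration, we get jerk: j(t) = 72·cos(2·t). Using j(t) = 72·cos(2·t) and substituting t = -pi/4, we find j = 0.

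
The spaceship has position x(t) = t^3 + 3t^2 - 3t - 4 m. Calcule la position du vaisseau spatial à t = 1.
De l'équation de la position x(t) = t^3 + 3·t^2 - 3·t - 4, nous substituons t = 1 pour obtenir x = -3.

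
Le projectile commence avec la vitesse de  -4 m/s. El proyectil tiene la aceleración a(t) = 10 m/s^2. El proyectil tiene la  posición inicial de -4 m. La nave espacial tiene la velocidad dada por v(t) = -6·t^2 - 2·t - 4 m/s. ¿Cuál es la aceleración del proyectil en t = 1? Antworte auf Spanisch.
Tenemos la aceleración a(t) = 10. Sustituyendo t = 1: a(1) = 10.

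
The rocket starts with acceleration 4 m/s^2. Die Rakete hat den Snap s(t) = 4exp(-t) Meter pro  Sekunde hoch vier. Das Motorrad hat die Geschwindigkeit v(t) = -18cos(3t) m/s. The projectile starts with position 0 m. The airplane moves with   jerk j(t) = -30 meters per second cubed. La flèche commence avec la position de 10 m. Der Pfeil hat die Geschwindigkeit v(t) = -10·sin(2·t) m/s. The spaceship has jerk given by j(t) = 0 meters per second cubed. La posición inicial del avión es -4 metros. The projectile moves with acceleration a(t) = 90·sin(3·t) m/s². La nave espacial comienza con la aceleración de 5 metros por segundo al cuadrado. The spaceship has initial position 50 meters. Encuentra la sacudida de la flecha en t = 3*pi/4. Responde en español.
Debemos derivar nuestra ecuación de la velocidad v(t) = -10·sin(2·t) 2 veces. La derivada de la velocidad da la aceleración: a(t) = -20·cos(2·t). Tomando d/dt de a(t), encontramos j(t) = 40·sin(2·t). De la ecuación de la sacudida j(t) = 40·sin(2·t), sustituimos t = 3*pi/4 para obtener j = -40.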